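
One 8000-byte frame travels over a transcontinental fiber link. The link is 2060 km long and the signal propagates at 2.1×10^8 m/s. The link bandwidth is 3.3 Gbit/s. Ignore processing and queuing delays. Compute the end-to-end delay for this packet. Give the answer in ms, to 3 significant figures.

L = 8000 × 8 = 64000 bits.
Transmission delay = L/R = 64000 / 3300000000 = 0.0193939 ms.
Propagation delay = d/s = 2060000 m / 210000000 m/s = 9.80952 ms.
Total = 9.83 ms.

9.83 ms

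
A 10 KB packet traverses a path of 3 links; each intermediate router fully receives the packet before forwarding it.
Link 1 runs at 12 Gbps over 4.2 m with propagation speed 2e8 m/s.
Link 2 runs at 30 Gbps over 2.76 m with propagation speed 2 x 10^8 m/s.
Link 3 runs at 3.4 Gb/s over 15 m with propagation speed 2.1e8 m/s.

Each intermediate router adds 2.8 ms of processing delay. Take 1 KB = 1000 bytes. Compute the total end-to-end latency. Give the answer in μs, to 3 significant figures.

L = 80000 bits.
Transmission delays (L/R per hop): 6.66667, 2.66667, 23.5294 μs; sum = 32.8627 μs.
Propagation delays (d/s per hop): 0.021, 0.0138, 0.0714286 μs; sum = 0.106229 μs.
Processing at 2 router(s): 2 × 2.8 ms = 5600 μs.
End-to-end = 5630 μs.

5630 μs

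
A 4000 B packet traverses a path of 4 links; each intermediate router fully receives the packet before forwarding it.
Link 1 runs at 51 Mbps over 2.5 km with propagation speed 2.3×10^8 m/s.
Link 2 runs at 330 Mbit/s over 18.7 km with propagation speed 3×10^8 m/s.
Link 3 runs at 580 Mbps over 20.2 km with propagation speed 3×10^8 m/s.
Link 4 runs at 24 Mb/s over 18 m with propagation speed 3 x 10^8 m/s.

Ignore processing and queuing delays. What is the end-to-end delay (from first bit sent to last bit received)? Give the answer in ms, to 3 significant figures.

2.25 ms

L = 4000 × 8 = 32000 bits.
Transmission delays (L/R per hop): 0.627451, 0.0969697, 0.0551724, 1.33333 ms; sum = 2.11293 ms.
Propagation delays (d/s per hop): 0.0108696, 0.0623333, 0.0673333, 6e-05 ms; sum = 0.140596 ms.
End-to-end = 2.25 ms.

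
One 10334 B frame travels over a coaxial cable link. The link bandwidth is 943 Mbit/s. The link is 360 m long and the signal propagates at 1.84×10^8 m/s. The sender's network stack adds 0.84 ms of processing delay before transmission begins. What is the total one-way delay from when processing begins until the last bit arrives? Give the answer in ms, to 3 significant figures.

L = 10334 × 8 = 82672 bits.
Transmission delay = L/R = 82672 / 943000000 = 0.0876691 ms.
Propagation delay = d/s = 360 m / 184000000 m/s = 0.00195652 ms.
Plus processing delay 0.84 ms = 0.84 ms.
Total = 0.930 ms.

0.930 ms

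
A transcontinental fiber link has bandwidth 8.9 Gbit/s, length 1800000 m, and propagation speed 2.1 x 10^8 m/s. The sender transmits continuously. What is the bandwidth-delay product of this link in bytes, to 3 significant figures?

Propagation delay = 1800000 / 210000000 = 0.00857143 s.
BDP = R × t_prop = 8900000000 × 0.00857143 = 76285700 bits.
In bytes: 76285700/8 = 9540000 bytes.

9540000 bytes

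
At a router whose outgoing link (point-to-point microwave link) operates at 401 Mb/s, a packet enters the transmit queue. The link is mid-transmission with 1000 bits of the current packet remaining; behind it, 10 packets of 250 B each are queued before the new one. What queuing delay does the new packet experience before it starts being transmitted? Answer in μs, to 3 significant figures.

Each queued packet: L/R = 2000/401000000 = 4.98753 μs.
10 queued → 49.8753 μs.
Plus remaining 1000 bits of current packet: 2.49377 μs.
Queuing delay = 52.4 μs.

52.4 μs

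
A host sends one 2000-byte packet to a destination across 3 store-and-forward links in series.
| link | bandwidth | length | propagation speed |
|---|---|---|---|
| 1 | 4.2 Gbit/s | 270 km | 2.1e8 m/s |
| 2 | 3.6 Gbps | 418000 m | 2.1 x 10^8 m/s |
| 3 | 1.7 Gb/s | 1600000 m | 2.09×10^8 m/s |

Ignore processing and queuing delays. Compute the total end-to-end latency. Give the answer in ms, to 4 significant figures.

10.95 ms

L = 2000 × 8 = 16000 bits.
Transmission delays (L/R per hop): 0.00380952, 0.00444444, 0.00941176 ms; sum = 0.0176657 ms.
Propagation delays (d/s per hop): 1.28571, 1.99048, 7.6555 ms; sum = 10.9317 ms.
End-to-end = 10.95 ms.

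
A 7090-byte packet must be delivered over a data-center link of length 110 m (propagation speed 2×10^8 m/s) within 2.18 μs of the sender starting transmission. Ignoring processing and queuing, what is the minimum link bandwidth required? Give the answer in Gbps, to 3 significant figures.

34.8 Gbps

L = 56720 bits.
Propagation delay = 110 / 200000000 = 0.55 μs.
Transmission budget = 2.18 − 0.55 = 1.63 μs.
R ≥ L / t_tx = 56720 bits / 1.63e-06 s = 34.8 Gbps.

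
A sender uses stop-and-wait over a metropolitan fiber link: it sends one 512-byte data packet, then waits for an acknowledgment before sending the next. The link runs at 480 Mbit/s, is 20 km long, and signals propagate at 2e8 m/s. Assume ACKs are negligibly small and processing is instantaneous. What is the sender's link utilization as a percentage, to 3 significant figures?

t_tx = L/R = 4096/480000000 = 8.53333e-06 s.
t_prop = 20000/200000000 = 0.0001 s; RTT = 0.0002 s.
Cycle = t_tx + RTT = 0.000208533 s.
Utilization = t_tx / cycle = 8.53333e-06/0.000208533 = 4.09 %.

4.09 %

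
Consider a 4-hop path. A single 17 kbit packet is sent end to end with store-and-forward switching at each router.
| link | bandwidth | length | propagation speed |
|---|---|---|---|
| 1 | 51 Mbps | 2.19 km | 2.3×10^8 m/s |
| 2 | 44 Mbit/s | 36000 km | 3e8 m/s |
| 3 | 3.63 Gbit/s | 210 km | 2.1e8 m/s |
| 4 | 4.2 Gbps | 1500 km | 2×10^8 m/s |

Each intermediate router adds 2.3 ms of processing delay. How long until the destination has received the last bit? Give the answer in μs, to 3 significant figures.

L = 17000 bits.
Transmission delays (L/R per hop): 333.333, 386.364, 4.6832, 4.04762 μs; sum = 728.428 μs.
Propagation delays (d/s per hop): 9.52174, 120000, 1000, 7500 μs; sum = 128510 μs.
Processing at 3 router(s): 3 × 2.3 ms = 6900 μs.
End-to-end = 136000 μs.

136000 μs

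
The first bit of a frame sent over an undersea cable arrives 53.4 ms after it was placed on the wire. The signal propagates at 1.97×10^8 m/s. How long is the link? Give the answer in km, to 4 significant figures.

d = s × t_prop = 197000000 × 0.0534 = 10520 km.

10520 km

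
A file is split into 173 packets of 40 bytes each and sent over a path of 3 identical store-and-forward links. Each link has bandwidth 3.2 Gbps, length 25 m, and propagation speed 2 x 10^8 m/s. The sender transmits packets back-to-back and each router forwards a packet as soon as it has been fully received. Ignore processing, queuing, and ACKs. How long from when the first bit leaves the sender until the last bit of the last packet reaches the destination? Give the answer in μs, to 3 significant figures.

Per-hop transmission t_tx = L/R = 320/3200000000 = 0.1 μs.
Per-hop propagation t_prop = 25/200000000 = 0.125 μs.
Pipeline fill: first packet needs 3·t_tx to clear all hops; remaining 172 packets each add one t_tx.
Total = (3+173-1)·t_tx + 3·t_prop = 175·0.1 + 3·0.125 = 17.9 μs.

17.9 μs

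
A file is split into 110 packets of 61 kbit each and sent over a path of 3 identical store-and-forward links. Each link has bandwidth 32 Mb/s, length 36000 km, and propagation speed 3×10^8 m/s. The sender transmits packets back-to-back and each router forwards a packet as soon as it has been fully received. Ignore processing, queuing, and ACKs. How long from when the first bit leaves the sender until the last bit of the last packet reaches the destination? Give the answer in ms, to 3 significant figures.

574 ms

Per-hop transmission t_tx = L/R = 61000/32000000 = 1.90625 ms.
Per-hop propagation t_prop = 36000000/300000000 = 120 ms.
Pipeline fill: first packet needs 3·t_tx to clear all hops; remaining 109 packets each add one t_tx.
Total = (3+110-1)·t_tx + 3·t_prop = 112·1.90625 + 3·120 = 574 ms.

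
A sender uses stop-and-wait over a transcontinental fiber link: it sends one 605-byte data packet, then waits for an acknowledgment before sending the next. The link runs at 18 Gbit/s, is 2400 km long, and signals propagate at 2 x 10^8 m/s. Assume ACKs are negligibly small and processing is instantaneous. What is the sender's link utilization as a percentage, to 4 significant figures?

0.001120 %

t_tx = L/R = 4840/18000000000 = 2.68889e-07 s.
t_prop = 2400000/200000000 = 0.012 s; RTT = 0.024 s.
Cycle = t_tx + RTT = 0.0240003 s.
Utilization = t_tx / cycle = 2.68889e-07/0.0240003 = 0.001120 %.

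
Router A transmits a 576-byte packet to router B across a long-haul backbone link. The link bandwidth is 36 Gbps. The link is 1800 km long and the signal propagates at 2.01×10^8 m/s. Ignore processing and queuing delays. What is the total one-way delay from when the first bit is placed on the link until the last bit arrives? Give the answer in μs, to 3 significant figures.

8960 μs

L = 576 × 8 = 4608 bits.
Transmission delay = L/R = 4608 / 36000000000 = 0.128 μs.
Propagation delay = d/s = 1800000 m / 2.01e+08 m/s = 8955.22 μs.
Total = 8960 μs.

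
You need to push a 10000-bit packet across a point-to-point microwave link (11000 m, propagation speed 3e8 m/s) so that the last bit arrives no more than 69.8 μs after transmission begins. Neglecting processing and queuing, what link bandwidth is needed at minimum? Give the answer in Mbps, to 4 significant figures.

301.8 Mbps

Propagation delay = 11000 / 300000000 = 36.6667 μs.
Transmission budget = 69.8 − 36.6667 = 33.1333 μs.
R ≥ L / t_tx = 10000 bits / 3.31333e-05 s = 301.8 Mbps.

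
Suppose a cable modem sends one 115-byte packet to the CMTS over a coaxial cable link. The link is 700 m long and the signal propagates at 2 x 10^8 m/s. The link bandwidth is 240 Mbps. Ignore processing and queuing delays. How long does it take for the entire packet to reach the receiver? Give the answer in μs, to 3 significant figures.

7.33 μs

L = 115 × 8 = 920 bits.
Transmission delay = L/R = 920 / 240000000 = 3.83333 μs.
Propagation delay = d/s = 700 m / 200000000 m/s = 3.5 μs.
Total = 7.33 μs.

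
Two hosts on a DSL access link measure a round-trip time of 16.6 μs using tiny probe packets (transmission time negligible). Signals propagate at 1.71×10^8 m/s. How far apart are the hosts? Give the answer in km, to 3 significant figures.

One-way propagation = RTT/2 = 8.3 μs.
d = s × t = 171000000 × 8.3e-06 = 1.42 km.

1.42 km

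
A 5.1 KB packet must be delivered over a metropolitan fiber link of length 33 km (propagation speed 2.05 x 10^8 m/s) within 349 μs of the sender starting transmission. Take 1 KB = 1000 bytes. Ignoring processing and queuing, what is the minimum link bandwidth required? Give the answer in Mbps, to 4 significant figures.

L = 40800 bits.
Propagation delay = 33000 / 2.05e+08 = 160.976 μs.
Transmission budget = 349 − 160.976 = 188.024 μs.
R ≥ L / t_tx = 40800 bits / 0.000188024 s = 217.0 Mbps.

217.0 Mbps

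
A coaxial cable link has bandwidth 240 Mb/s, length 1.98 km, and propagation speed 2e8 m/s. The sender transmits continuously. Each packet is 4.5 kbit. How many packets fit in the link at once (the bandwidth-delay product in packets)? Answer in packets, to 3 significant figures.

0.528 packets

Propagation delay = 1980 / 200000000 = 9.9e-06 s.
BDP = R × t_prop = 240000000 × 9.9e-06 = 2376 bits.
In packets of 4500 bits: 0.528 packets.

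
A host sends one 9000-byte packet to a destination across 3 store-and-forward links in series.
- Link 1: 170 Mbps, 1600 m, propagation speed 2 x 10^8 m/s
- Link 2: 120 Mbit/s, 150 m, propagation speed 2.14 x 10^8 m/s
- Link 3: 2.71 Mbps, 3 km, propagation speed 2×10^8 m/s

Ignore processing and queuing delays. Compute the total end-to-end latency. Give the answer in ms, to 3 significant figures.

27.6 ms

L = 9000 × 8 = 72000 bits.
Transmission delays (L/R per hop): 0.423529, 0.6, 26.5683 ms; sum = 27.5918 ms.
Propagation delays (d/s per hop): 0.008, 0.000700935, 0.015 ms; sum = 0.0237009 ms.
End-to-end = 27.6 ms.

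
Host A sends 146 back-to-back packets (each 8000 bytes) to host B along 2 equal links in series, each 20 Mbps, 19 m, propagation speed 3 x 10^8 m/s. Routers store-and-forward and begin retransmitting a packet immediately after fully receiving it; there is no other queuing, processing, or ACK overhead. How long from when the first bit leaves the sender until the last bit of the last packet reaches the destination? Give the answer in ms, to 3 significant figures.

470 ms

Per-hop transmission t_tx = L/R = 64000/20000000 = 3.2 ms.
Per-hop propagation t_prop = 19/300000000 = 6.33333e-05 ms.
Pipeline fill: first packet needs 2·t_tx to clear all hops; remaining 145 packets each add one t_tx.
Total = (2+146-1)·t_tx + 2·t_prop = 147·3.2 + 2·6.33333e-05 = 470 ms.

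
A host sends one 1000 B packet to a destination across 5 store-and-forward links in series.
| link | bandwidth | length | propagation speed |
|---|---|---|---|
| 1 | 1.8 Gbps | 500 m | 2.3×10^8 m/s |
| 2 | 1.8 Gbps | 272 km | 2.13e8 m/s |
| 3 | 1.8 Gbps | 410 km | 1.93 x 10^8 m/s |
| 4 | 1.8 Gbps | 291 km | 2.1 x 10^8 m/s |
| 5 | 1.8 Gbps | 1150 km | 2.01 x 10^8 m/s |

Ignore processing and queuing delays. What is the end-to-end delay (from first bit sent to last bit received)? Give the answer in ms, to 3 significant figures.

L = 1000 × 8 = 8000 bits.
Transmission delay per hop = L/R = 8000/1800000000 = 0.00444444 ms; 5 hops → 0.0222222 ms.
Propagation delays (d/s per hop): 0.00217391, 1.277, 2.12435, 1.38571, 5.72139 ms; sum = 10.5106 ms.
End-to-end = 10.5 ms.

10.5 ms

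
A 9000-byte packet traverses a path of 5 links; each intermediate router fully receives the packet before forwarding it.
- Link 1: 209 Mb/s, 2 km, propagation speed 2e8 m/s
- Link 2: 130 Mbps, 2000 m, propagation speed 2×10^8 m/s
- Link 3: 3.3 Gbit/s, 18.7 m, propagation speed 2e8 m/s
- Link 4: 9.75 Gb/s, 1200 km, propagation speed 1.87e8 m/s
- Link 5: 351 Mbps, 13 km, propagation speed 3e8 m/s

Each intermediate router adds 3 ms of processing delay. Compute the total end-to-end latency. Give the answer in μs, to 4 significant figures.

19610 μs

L = 9000 × 8 = 72000 bits.
Transmission delays (L/R per hop): 344.498, 553.846, 21.8182, 7.38462, 205.128 μs; sum = 1132.67 μs.
Propagation delays (d/s per hop): 10, 10, 0.0935, 6417.11, 43.3333 μs; sum = 6480.54 μs.
Processing at 4 router(s): 4 × 3 ms = 12000 μs.
End-to-end = 19610 μs.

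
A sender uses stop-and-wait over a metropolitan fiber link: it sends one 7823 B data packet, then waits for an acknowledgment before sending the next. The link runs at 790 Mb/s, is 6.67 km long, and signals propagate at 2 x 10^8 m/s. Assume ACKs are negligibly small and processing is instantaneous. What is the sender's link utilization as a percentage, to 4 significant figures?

54.29 %

t_tx = L/R = 62584/790000000 = 7.92203e-05 s.
t_prop = 6670/200000000 = 3.335e-05 s; RTT = 6.67e-05 s.
Cycle = t_tx + RTT = 0.00014592 s.
Utilization = t_tx / cycle = 7.92203e-05/0.00014592 = 54.29 %.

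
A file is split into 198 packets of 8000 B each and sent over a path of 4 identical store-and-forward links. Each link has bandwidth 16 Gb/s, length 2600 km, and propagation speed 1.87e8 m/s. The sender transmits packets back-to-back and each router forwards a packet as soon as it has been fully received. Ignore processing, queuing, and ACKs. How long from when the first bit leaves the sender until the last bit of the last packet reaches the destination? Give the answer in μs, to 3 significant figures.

Per-hop transmission t_tx = L/R = 64000/16000000000 = 4 μs.
Per-hop propagation t_prop = 2600000/187000000 = 13903.7 μs.
Pipeline fill: first packet needs 4·t_tx to clear all hops; remaining 197 packets each add one t_tx.
Total = (4+198-1)·t_tx + 4·t_prop = 201·4 + 4·13903.7 = 56400 μs.

56400 μs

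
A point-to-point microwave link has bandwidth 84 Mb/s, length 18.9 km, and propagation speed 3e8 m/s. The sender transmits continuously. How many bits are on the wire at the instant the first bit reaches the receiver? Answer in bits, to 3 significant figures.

5290 bits

Propagation delay = 18900 / 300000000 = 6.3e-05 s.
BDP = R × t_prop = 84000000 × 6.3e-05 = 5292 bits.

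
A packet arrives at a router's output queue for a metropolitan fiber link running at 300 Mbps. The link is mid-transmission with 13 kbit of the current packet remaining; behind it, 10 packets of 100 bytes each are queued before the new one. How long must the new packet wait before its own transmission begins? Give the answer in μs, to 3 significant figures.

Each queued packet: L/R = 800/300000000 = 2.66667 μs.
10 queued → 26.6667 μs.
Plus remaining 13000 bits of current packet: 43.3333 μs.
Queuing delay = 70.0 μs.

70.0 μs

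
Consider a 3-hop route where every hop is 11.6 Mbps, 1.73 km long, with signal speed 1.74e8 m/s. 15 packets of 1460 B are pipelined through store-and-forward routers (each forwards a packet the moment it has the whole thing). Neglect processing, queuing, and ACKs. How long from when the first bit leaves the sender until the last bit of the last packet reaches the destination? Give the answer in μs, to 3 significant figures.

17100 μs

Per-hop transmission t_tx = L/R = 11680/11600000 = 1006.9 μs.
Per-hop propagation t_prop = 1730/174000000 = 9.94253 μs.
Pipeline fill: first packet needs 3·t_tx to clear all hops; remaining 14 packets each add one t_tx.
Total = (3+15-1)·t_tx + 3·t_prop = 17·1006.9 + 3·9.94253 = 17100 μs.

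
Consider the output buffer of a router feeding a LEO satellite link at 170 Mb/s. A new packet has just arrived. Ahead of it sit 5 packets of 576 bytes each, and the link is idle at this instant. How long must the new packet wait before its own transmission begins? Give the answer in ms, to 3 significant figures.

0.136 ms

Each queued packet: L/R = 4608/170000000 = 0.0271059 ms.
5 queued → 0.135529 ms.
Queuing delay = 0.136 ms.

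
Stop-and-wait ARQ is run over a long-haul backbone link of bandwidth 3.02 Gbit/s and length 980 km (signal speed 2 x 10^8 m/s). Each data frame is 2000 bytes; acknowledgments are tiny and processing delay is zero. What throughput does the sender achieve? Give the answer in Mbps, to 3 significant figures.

1.63 Mbps

t_tx = L/R = 16000/3020000000 = 5.29801e-06 s.
t_prop = 980000/200000000 = 0.0049 s; RTT = 0.0098 s.
Cycle = t_tx + RTT = 0.0098053 s.
Throughput = L / cycle = 16000 / 0.0098053 = 1.63 Mbps.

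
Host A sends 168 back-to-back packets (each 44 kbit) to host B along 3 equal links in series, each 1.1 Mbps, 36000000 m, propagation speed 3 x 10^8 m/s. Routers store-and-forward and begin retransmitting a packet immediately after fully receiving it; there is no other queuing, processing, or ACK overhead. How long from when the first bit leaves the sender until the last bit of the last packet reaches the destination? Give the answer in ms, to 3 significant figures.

7160 ms

Per-hop transmission t_tx = L/R = 44000/1100000 = 40 ms.
Per-hop propagation t_prop = 36000000/300000000 = 120 ms.
Pipeline fill: first packet needs 3·t_tx to clear all hops; remaining 167 packets each add one t_tx.
Total = (3+168-1)·t_tx + 3·t_prop = 170·40 + 3·120 = 7160 ms.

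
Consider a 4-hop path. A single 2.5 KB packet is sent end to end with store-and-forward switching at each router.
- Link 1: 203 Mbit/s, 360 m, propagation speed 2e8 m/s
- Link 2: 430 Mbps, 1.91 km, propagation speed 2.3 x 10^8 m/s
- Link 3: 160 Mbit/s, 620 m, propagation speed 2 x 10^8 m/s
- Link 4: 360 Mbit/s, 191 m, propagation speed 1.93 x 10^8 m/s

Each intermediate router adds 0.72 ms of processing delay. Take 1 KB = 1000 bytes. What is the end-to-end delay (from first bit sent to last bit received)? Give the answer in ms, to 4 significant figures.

2.500 ms

L = 20000 bits.
Transmission delays (L/R per hop): 0.0985222, 0.0465116, 0.125, 0.0555556 ms; sum = 0.325589 ms.
Propagation delays (d/s per hop): 0.0018, 0.00830435, 0.0031, 0.000989637 ms; sum = 0.014194 ms.
Processing at 3 router(s): 3 × 0.72 ms = 2.16 ms.
End-to-end = 2.500 ms.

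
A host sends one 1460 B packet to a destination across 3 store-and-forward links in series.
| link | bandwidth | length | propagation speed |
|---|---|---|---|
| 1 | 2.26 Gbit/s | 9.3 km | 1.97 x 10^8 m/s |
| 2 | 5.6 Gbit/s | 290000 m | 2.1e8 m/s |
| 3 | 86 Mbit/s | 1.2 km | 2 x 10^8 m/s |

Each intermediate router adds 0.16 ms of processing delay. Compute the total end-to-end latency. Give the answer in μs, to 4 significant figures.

L = 1460 × 8 = 11680 bits.
Transmission delays (L/R per hop): 5.16814, 2.08571, 135.814 μs; sum = 143.068 μs.
Propagation delays (d/s per hop): 47.2081, 1380.95, 6 μs; sum = 1434.16 μs.
Processing at 2 router(s): 2 × 0.16 ms = 320 μs.
End-to-end = 1897 μs.

1897 μs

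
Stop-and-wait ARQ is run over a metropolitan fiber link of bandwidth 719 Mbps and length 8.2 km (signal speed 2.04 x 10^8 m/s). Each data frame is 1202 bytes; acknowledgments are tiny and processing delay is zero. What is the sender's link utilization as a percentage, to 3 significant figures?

14.3 %

t_tx = L/R = 9616/719000000 = 1.33741e-05 s.
t_prop = 8200/204000000 = 4.01961e-05 s; RTT = 8.03922e-05 s.
Cycle = t_tx + RTT = 9.37663e-05 s.
Utilization = t_tx / cycle = 1.33741e-05/9.37663e-05 = 14.3 %.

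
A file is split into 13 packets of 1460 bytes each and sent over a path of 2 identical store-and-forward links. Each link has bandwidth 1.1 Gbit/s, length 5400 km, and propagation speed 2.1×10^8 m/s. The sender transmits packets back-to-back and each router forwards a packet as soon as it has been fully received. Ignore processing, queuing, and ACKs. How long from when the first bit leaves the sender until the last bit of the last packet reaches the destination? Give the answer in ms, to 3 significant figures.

Per-hop transmission t_tx = L/R = 11680/1100000000 = 0.0106182 ms.
Per-hop propagation t_prop = 5400000/210000000 = 25.7143 ms.
Pipeline fill: first packet needs 2·t_tx to clear all hops; remaining 12 packets each add one t_tx.
Total = (2+13-1)·t_tx + 2·t_prop = 14·0.0106182 + 2·25.7143 = 51.6 ms.

51.6 ms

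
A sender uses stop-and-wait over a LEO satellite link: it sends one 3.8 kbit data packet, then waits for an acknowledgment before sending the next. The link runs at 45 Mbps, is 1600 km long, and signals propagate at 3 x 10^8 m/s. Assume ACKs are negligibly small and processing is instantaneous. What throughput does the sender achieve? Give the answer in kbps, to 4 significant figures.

353.5 kbps

t_tx = L/R = 3800/45000000 = 8.44444e-05 s.
t_prop = 1600000/300000000 = 0.00533333 s; RTT = 0.0106667 s.
Cycle = t_tx + RTT = 0.0107511 s.
Throughput = L / cycle = 3800 / 0.0107511 = 353.5 kbps.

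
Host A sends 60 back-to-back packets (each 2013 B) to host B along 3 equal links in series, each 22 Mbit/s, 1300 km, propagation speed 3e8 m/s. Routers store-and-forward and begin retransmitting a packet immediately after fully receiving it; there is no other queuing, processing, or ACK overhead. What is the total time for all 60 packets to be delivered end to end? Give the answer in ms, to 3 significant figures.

58.4 ms

Per-hop transmission t_tx = L/R = 16104/22000000 = 0.732 ms.
Per-hop propagation t_prop = 1300000/300000000 = 4.33333 ms.
Pipeline fill: first packet needs 3·t_tx to clear all hops; remaining 59 packets each add one t_tx.
Total = (3+60-1)·t_tx + 3·t_prop = 62·0.732 + 3·4.33333 = 58.4 ms.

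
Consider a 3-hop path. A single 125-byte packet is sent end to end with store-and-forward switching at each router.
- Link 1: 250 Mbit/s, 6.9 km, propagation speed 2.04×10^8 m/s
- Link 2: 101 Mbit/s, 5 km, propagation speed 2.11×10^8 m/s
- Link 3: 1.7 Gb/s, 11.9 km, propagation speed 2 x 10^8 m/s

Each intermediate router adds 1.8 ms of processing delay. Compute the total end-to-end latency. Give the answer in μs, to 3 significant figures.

3730 μs

L = 125 × 8 = 1000 bits.
Transmission delays (L/R per hop): 4, 9.90099, 0.588235 μs; sum = 14.4892 μs.
Propagation delays (d/s per hop): 33.8235, 23.6967, 59.5 μs; sum = 117.02 μs.
Processing at 2 router(s): 2 × 1.8 ms = 3600 μs.
End-to-end = 3730 μs.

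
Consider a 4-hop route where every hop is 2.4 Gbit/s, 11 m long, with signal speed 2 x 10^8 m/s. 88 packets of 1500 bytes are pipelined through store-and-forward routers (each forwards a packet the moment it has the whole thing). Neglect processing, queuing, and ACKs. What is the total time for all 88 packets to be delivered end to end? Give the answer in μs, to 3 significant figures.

Per-hop transmission t_tx = L/R = 12000/2400000000 = 5 μs.
Per-hop propagation t_prop = 11/200000000 = 0.055 μs.
Pipeline fill: first packet needs 4·t_tx to clear all hops; remaining 87 packets each add one t_tx.
Total = (4+88-1)·t_tx + 4·t_prop = 91·5 + 4·0.055 = 455 μs.

455 μs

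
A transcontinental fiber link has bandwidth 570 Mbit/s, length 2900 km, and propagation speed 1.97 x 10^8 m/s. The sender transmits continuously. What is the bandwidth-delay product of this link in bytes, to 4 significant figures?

1049000 bytes

Propagation delay = 2900000 / 197000000 = 0.0147208 s.
BDP = R × t_prop = 570000000 × 0.0147208 = 8390860 bits.
In bytes: 8390860/8 = 1049000 bytes.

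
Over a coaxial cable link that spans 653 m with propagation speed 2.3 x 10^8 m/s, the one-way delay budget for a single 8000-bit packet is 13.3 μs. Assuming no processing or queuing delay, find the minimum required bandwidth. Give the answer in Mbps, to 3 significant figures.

765 Mbps

Propagation delay = 653 / 2.3e+08 = 2.83913 μs.
Transmission budget = 13.3 − 2.83913 = 10.4609 μs.
R ≥ L / t_tx = 8000 bits / 1.04609e-05 s = 765 Mbps.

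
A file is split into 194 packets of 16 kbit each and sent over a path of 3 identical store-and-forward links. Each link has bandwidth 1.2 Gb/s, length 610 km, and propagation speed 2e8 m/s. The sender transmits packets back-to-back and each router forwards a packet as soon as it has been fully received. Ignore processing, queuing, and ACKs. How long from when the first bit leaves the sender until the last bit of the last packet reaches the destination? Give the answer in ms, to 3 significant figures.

11.8 ms

Per-hop transmission t_tx = L/R = 16000/1200000000 = 0.0133333 ms.
Per-hop propagation t_prop = 610000/200000000 = 3.05 ms.
Pipeline fill: first packet needs 3·t_tx to clear all hops; remaining 193 packets each add one t_tx.
Total = (3+194-1)·t_tx + 3·t_prop = 196·0.0133333 + 3·3.05 = 11.8 ms.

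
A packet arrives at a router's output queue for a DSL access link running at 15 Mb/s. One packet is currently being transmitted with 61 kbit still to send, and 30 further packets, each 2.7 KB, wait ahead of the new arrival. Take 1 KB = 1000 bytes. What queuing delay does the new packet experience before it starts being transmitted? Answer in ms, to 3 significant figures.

Each queued packet: L/R = 21600/15000000 = 1.44 ms.
30 queued → 43.2 ms.
Plus remaining 61000 bits of current packet: 4.06667 ms.
Queuing delay = 47.3 ms.

47.3 ms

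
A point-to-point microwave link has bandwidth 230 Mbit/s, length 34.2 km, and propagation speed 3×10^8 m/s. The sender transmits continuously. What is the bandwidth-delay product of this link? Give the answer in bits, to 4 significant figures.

26220 bits

Propagation delay = 34200 / 300000000 = 0.000114 s.
BDP = R × t_prop = 230000000 × 0.000114 = 26220 bits.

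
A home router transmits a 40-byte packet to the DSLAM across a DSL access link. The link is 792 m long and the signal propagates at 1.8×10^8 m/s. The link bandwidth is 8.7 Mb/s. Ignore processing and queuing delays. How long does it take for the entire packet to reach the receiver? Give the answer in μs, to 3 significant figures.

41.2 μs

L = 40 × 8 = 320 bits.
Transmission delay = L/R = 320 / 8700000 = 36.7816 μs.
Propagation delay = d/s = 792 m / 180000000 m/s = 4.4 μs.
Total = 41.2 μs.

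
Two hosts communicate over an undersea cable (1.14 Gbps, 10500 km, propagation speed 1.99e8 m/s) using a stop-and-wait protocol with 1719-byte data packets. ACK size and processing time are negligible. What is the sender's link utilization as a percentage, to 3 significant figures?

0.0114 %

t_tx = L/R = 13752/1140000000 = 1.20632e-05 s.
t_prop = 10500000/199000000 = 0.0527638 s; RTT = 0.105528 s.
Cycle = t_tx + RTT = 0.10554 s.
Utilization = t_tx / cycle = 1.20632e-05/0.10554 = 0.0114 %.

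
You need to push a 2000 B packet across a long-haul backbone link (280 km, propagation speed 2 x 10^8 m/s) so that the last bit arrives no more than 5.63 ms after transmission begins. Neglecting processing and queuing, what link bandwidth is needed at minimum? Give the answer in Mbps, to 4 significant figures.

L = 16000 bits.
Propagation delay = 280000 / 200000000 = 1.4 ms.
Transmission budget = 5.63 − 1.4 = 4.23 ms.
R ≥ L / t_tx = 16000 bits / 0.00423 s = 3.783 Mbps.

3.783 Mbps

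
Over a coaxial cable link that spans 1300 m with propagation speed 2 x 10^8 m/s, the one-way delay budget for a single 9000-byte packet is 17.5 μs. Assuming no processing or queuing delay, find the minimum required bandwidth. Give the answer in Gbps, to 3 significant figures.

6.55 Gbps

L = 72000 bits.
Propagation delay = 1300 / 200000000 = 6.5 μs.
Transmission budget = 17.5 − 6.5 = 11 μs.
R ≥ L / t_tx = 72000 bits / 1.1e-05 s = 6.55 Gbps.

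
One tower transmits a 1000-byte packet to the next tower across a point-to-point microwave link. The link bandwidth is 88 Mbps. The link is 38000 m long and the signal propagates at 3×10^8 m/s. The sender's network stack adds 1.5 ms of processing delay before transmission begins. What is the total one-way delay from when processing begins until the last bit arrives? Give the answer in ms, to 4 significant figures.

1.718 ms

L = 1000 × 8 = 8000 bits.
Transmission delay = L/R = 8000 / 88000000 = 0.0909091 ms.
Propagation delay = d/s = 38000 m / 300000000 m/s = 0.126667 ms.
Plus processing delay 1.5 ms = 1.5 ms.
Total = 1.718 ms.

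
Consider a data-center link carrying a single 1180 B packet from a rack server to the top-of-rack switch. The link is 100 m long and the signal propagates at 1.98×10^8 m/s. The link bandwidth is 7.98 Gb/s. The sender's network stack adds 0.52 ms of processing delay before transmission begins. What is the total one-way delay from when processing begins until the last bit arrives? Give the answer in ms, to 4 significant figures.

L = 1180 × 8 = 9440 bits.
Transmission delay = L/R = 9440 / 7980000000 = 0.00118296 ms.
Propagation delay = d/s = 100 m / 198000000 m/s = 0.000505051 ms.
Plus processing delay 0.52 ms = 0.52 ms.
Total = 0.5217 ms.

0.5217 ms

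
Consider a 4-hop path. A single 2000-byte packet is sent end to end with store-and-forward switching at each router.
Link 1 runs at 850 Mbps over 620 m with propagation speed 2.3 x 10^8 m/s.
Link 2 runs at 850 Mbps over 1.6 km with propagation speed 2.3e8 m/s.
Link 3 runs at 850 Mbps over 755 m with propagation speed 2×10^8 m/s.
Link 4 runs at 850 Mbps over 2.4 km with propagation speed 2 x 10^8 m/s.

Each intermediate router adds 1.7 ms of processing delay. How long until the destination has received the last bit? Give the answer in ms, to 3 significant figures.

5.20 ms

L = 2000 × 8 = 16000 bits.
Transmission delay per hop = L/R = 16000/850000000 = 0.0188235 ms; 4 hops → 0.0752941 ms.
Propagation delays (d/s per hop): 0.00269565, 0.00695652, 0.003775, 0.012 ms; sum = 0.0254272 ms.
Processing at 3 router(s): 3 × 1.7 ms = 5.1 ms.
End-to-end = 5.20 ms.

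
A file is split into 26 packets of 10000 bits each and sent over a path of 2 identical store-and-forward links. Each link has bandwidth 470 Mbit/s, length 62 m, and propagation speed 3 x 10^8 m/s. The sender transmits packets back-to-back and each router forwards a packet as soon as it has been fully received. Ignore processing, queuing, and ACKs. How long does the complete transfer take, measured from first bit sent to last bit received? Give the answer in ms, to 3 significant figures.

Per-hop transmission t_tx = L/R = 10000/470000000 = 0.0212766 ms.
Per-hop propagation t_prop = 62/300000000 = 0.000206667 ms.
Pipeline fill: first packet needs 2·t_tx to clear all hops; remaining 25 packets each add one t_tx.
Total = (2+26-1)·t_tx + 2·t_prop = 27·0.0212766 + 2·0.000206667 = 0.575 ms.

0.575 ms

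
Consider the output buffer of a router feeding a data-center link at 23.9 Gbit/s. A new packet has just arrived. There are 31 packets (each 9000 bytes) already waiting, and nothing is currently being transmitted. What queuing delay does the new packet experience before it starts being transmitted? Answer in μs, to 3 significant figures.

93.4 μs

Each queued packet: L/R = 72000/23900000000 = 3.01255 μs.
31 queued → 93.3891 μs.
Queuing delay = 93.4 μs.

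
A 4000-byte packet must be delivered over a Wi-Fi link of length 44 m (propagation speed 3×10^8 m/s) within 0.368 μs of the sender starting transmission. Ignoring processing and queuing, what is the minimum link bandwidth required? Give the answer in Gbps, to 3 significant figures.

145 Gbps

L = 32000 bits.
Propagation delay = 44 / 300000000 = 0.146667 μs.
Transmission budget = 0.368 − 0.146667 = 0.221333 μs.
R ≥ L / t_tx = 32000 bits / 2.21333e-07 s = 145 Gbps.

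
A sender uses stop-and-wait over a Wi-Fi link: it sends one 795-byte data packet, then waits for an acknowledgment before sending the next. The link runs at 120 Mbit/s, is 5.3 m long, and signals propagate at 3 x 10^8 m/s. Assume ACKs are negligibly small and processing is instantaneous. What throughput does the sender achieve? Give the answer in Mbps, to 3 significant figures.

t_tx = L/R = 6360/120000000 = 5.3e-05 s.
t_prop = 5.3/300000000 = 1.76667e-08 s; RTT = 3.53333e-08 s.
Cycle = t_tx + RTT = 5.30353e-05 s.
Throughput = L / cycle = 6360 / 5.30353e-05 = 120 Mbps.

120 Mbps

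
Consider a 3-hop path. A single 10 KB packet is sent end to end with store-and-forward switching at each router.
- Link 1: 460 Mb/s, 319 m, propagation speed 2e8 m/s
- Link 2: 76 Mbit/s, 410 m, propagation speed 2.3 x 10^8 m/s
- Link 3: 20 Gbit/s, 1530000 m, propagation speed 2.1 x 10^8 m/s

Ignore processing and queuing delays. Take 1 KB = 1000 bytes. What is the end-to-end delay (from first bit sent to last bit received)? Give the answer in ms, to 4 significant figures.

L = 80000 bits.
Transmission delays (L/R per hop): 0.173913, 1.05263, 0.004 ms; sum = 1.23054 ms.
Propagation delays (d/s per hop): 0.001595, 0.00178261, 7.28571 ms; sum = 7.28909 ms.
End-to-end = 8.520 ms.

8.520 ms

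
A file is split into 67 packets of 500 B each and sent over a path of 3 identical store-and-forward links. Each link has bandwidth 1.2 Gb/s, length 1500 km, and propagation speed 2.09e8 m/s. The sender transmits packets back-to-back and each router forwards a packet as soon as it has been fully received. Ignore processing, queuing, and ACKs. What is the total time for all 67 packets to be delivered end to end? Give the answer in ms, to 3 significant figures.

Per-hop transmission t_tx = L/R = 4000/1200000000 = 0.00333333 ms.
Per-hop propagation t_prop = 1500000/209000000 = 7.17703 ms.
Pipeline fill: first packet needs 3·t_tx to clear all hops; remaining 66 packets each add one t_tx.
Total = (3+67-1)·t_tx + 3·t_prop = 69·0.00333333 + 3·7.17703 = 21.8 ms.

21.8 ms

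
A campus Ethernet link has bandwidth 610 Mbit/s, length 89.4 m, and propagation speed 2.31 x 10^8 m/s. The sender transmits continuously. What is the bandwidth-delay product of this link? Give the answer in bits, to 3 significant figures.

Propagation delay = 89.4 / 231000000 = 3.87013e-07 s.
BDP = R × t_prop = 610000000 × 3.87013e-07 = 236.078 bits.

236 bits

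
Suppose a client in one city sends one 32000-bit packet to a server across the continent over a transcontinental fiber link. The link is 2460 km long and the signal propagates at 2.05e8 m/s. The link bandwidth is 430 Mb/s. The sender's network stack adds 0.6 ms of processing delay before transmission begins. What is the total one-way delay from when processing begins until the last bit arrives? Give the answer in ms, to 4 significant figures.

Transmission delay = L/R = 32000 / 430000000 = 0.0744186 ms.
Propagation delay = d/s = 2460000 m / 2.05e+08 m/s = 12 ms.
Plus processing delay 0.6 ms = 0.6 ms.
Total = 12.67 ms.

12.67 ms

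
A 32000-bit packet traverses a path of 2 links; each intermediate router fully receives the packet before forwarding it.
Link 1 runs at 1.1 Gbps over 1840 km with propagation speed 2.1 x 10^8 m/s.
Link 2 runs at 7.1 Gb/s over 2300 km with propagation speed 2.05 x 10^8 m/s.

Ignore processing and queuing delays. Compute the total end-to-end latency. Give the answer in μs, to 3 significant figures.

20000 μs

Transmission delays (L/R per hop): 29.0909, 4.50704 μs; sum = 33.598 μs.
Propagation delays (d/s per hop): 8761.9, 11219.5 μs; sum = 19981.4 μs.
End-to-end = 20000 μs.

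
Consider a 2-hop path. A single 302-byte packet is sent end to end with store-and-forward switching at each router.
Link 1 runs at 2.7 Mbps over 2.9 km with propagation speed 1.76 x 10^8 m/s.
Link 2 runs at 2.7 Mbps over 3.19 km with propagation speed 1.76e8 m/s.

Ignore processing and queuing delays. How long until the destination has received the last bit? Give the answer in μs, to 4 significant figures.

1824 μs

L = 302 × 8 = 2416 bits.
Transmission delay per hop = L/R = 2416/2700000 = 894.815 μs; 2 hops → 1789.63 μs.
Propagation delays (d/s per hop): 16.4773, 18.125 μs; sum = 34.6023 μs.
End-to-end = 1824 μs.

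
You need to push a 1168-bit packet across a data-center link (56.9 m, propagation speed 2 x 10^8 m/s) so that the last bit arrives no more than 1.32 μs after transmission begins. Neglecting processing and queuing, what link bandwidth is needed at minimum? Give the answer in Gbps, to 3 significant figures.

1.13 Gbps

Propagation delay = 56.9 / 200000000 = 0.2845 μs.
Transmission budget = 1.32 − 0.2845 = 1.0355 μs.
R ≥ L / t_tx = 1168 bits / 1.0355e-06 s = 1.13 Gbps.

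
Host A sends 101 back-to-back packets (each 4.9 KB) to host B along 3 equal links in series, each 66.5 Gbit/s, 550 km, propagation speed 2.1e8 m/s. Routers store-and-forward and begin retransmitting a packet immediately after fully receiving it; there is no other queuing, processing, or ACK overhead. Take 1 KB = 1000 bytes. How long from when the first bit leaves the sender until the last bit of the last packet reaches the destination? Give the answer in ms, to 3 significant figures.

Per-hop transmission t_tx = L/R = 39200/66500000000 = 0.000589474 ms.
Per-hop propagation t_prop = 550000/210000000 = 2.61905 ms.
Pipeline fill: first packet needs 3·t_tx to clear all hops; remaining 100 packets each add one t_tx.
Total = (3+101-1)·t_tx + 3·t_prop = 103·0.000589474 + 3·2.61905 = 7.92 ms.

7.92 ms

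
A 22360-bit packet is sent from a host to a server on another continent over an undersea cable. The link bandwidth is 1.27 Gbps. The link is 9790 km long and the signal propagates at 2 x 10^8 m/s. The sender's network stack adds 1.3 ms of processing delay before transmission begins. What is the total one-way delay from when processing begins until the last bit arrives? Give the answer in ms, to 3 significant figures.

Transmission delay = L/R = 22360 / 1270000000 = 0.0176063 ms.
Propagation delay = d/s = 9790000 m / 200000000 m/s = 48.95 ms.
Plus processing delay 1.3 ms = 1.3 ms.
Total = 50.3 ms.

50.3 ms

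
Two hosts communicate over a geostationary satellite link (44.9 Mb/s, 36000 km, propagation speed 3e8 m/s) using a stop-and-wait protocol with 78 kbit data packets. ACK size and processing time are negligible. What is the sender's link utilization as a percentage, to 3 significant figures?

t_tx = L/R = 78000/44900000 = 0.00173719 s.
t_prop = 36000000/300000000 = 0.12 s; RTT = 0.24 s.
Cycle = t_tx + RTT = 0.241737 s.
Utilization = t_tx / cycle = 0.00173719/0.241737 = 0.719 %.

0.719 %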